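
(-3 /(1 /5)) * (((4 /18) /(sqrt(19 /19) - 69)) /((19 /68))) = 10 /57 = 0.18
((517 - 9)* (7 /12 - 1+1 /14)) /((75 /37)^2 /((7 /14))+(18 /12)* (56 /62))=-156302837 /8531208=-18.32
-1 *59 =-59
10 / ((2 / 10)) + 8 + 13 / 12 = 709 / 12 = 59.08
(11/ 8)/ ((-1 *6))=-11/ 48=-0.23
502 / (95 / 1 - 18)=502 / 77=6.52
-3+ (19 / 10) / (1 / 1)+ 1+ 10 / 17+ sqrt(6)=83 / 170+ sqrt(6)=2.94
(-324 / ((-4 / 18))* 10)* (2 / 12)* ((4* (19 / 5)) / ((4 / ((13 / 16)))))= 60021 / 8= 7502.62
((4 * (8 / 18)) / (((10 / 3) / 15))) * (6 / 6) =8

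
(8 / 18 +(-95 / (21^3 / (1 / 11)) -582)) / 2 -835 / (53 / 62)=-13687641613 / 10798326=-1267.57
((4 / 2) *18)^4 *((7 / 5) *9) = 105815808 / 5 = 21163161.60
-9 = -9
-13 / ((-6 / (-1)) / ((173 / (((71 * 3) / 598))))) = -672451 / 639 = -1052.35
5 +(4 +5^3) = 134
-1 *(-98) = 98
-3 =-3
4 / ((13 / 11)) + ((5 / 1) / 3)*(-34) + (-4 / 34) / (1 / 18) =-36730 / 663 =-55.40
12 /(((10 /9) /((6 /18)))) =18 /5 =3.60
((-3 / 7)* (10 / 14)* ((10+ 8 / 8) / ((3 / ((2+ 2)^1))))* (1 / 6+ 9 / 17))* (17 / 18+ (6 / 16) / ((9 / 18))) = -238205 / 44982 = -5.30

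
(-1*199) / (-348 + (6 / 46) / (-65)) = 297505 / 520263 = 0.57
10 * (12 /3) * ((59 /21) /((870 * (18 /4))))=472 /16443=0.03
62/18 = 31/9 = 3.44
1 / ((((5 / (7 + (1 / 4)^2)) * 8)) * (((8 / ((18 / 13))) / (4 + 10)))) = 7119 / 16640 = 0.43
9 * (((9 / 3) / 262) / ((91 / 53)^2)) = 75843 / 2169622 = 0.03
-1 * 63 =-63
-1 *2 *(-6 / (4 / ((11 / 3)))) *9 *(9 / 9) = 99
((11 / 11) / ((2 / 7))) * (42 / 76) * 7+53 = 5057 / 76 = 66.54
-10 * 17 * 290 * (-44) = 2169200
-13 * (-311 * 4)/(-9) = -16172/9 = -1796.89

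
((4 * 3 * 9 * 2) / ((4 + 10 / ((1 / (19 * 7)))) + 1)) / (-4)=-0.04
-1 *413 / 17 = -413 / 17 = -24.29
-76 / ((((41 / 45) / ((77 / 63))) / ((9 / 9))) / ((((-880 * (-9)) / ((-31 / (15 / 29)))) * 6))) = 80835.18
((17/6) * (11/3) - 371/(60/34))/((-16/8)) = 8993/90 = 99.92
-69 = -69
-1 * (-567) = 567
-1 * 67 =-67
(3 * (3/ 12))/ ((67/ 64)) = 0.72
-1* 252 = -252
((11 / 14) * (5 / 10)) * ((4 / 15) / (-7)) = -11 / 735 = -0.01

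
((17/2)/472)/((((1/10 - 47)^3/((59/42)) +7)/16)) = -8500/2166189389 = -0.00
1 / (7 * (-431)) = -1 / 3017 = -0.00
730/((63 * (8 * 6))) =365/1512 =0.24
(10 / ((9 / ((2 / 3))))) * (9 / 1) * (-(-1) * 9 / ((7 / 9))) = 540 / 7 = 77.14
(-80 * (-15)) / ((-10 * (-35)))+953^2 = 6357487 / 7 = 908212.43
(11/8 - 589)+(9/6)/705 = -1104731/1880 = -587.62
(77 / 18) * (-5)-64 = -1537 / 18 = -85.39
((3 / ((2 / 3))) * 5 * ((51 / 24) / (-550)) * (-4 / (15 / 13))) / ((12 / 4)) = 221 / 2200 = 0.10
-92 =-92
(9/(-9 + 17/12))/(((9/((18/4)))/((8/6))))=-72/91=-0.79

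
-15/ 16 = -0.94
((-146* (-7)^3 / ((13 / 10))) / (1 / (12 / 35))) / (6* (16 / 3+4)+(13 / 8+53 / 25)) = 1635200 / 7397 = 221.06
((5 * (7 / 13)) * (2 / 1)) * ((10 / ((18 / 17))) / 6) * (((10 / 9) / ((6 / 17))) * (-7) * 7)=-12390875 / 9477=-1307.47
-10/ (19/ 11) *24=-138.95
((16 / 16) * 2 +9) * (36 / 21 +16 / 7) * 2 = 88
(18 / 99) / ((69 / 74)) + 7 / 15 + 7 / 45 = 9304 / 11385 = 0.82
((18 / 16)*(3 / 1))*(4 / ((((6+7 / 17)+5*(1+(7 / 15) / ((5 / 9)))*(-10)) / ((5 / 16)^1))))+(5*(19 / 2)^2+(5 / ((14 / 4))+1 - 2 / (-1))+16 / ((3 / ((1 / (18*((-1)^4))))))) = 267471475 / 586656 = 455.93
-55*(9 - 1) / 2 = -220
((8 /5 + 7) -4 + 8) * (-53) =-3339 /5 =-667.80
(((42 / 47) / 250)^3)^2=85766121 / 41119443241119384765625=0.00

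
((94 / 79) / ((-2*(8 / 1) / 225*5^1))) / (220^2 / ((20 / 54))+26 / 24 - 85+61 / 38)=-120555 / 4704651134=-0.00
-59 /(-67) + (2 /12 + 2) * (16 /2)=18.21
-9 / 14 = -0.64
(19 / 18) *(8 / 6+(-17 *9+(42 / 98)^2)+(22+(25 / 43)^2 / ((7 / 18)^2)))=-328570477 / 2446227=-134.32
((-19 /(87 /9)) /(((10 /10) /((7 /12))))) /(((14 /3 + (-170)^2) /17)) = -6783 /10058824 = -0.00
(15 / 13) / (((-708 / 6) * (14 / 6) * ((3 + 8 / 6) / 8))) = -540 / 69797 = -0.01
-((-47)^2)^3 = -10779215329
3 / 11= 0.27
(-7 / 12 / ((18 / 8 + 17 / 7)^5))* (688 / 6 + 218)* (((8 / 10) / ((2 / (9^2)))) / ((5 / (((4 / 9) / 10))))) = -120231630848 / 4822436206375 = -0.02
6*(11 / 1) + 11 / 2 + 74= 291 / 2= 145.50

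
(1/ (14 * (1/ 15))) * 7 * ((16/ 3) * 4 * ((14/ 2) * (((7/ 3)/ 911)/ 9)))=7840/ 24597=0.32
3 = 3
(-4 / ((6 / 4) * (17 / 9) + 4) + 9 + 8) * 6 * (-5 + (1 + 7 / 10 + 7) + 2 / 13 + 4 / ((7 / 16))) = 1280.02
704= 704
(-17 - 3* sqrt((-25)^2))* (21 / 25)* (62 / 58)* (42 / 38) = -1257732 / 13775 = -91.31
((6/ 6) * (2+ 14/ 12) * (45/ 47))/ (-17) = -285/ 1598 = -0.18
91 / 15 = 6.07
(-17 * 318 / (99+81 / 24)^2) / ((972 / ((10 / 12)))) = -72080 / 162994923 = -0.00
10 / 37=0.27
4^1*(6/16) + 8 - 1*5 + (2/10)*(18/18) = 47/10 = 4.70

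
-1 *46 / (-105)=46 / 105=0.44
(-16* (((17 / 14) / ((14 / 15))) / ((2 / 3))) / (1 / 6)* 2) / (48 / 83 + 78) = -253980 / 53263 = -4.77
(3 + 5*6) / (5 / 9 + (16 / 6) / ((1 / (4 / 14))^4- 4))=8569 / 149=57.51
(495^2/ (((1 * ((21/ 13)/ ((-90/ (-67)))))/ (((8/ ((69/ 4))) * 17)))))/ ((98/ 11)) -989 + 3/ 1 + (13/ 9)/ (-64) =54595439396713/ 304452288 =179323.47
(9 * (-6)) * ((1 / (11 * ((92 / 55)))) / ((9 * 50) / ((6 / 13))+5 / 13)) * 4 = -351 / 29164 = -0.01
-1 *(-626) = 626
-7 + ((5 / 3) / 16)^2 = -16103 / 2304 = -6.99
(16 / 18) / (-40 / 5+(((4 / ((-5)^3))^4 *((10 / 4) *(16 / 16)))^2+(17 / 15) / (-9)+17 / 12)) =-228881835937500000 / 1727581024168152403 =-0.13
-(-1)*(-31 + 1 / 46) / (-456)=25 / 368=0.07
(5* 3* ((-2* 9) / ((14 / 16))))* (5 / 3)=-514.29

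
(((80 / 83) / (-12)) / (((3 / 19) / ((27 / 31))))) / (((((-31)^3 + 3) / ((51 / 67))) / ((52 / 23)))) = 755820 / 29527302871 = 0.00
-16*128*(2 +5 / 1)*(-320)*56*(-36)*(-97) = 897098711040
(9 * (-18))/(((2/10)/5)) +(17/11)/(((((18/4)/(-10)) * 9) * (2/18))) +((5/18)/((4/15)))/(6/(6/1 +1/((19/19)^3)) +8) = -199034065/49104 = -4053.32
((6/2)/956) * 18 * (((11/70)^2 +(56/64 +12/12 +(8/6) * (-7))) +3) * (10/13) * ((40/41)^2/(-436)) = 11731410/27895332647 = 0.00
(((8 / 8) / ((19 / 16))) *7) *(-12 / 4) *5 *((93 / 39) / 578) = -26040 / 71383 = -0.36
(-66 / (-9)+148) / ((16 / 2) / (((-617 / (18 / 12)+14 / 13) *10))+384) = 9320000 / 23039883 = 0.40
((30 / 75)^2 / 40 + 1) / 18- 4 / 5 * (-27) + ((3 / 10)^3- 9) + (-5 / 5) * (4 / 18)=22429 / 1800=12.46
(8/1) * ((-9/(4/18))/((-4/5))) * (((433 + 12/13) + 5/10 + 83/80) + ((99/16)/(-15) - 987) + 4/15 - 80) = -26606583/104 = -255832.53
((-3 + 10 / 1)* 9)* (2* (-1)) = -126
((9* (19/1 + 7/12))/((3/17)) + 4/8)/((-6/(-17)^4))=-333833437/24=-13909726.54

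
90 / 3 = 30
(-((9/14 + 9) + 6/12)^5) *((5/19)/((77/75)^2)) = -26801.50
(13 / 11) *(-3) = -39 / 11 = -3.55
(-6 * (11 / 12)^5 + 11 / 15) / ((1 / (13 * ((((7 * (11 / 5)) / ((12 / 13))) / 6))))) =-8499974483 / 74649600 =-113.86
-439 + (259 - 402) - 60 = -642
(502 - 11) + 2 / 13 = 6385 / 13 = 491.15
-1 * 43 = -43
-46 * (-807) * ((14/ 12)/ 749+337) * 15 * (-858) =-17227632514950/ 107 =-161005911354.67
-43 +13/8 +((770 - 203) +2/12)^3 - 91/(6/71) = 19703945147/108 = 182443936.55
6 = 6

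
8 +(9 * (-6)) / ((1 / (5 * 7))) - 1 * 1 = -1883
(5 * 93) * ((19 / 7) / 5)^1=1767 / 7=252.43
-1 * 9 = -9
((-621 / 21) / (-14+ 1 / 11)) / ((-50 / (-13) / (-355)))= -233519 / 1190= -196.23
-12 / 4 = -3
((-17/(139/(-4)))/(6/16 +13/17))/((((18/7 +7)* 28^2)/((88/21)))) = 50864/212196705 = 0.00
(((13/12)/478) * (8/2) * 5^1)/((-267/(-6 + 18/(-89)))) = 5980/5679357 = 0.00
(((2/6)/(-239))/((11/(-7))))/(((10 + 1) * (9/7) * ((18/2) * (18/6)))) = 49/21081951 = 0.00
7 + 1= 8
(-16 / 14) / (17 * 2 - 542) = 2 / 889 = 0.00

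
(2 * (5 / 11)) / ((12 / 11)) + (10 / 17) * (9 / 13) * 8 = 5425 / 1326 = 4.09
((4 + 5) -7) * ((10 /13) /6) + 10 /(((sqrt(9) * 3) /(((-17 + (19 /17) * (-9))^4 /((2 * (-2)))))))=-1455170694370 /9771957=-148912.92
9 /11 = 0.82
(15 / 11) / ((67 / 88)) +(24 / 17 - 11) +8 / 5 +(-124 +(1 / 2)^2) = -2960197 / 22780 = -129.95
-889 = -889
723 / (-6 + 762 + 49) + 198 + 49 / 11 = 1800688 / 8855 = 203.35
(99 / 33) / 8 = 3 / 8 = 0.38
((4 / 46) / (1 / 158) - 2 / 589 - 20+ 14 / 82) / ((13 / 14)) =-47383182 / 7220551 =-6.56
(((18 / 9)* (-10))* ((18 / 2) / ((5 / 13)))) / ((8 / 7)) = -819 / 2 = -409.50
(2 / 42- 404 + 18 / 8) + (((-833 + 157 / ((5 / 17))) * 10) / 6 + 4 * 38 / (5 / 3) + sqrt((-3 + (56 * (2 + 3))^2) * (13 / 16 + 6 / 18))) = -339851 / 420 + 11 * sqrt(106905) / 12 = -509.45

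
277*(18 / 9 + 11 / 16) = 744.44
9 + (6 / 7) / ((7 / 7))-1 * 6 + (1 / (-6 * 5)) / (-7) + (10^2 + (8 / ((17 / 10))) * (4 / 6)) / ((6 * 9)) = 556349 / 96390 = 5.77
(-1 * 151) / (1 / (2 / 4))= -151 / 2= -75.50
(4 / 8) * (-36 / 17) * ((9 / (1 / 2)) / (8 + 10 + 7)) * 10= -648 / 85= -7.62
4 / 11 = 0.36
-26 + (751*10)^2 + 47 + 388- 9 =56400500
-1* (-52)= 52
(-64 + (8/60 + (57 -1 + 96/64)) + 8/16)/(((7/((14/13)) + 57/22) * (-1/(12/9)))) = 968/1125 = 0.86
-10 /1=-10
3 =3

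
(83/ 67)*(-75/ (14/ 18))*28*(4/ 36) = -24900/ 67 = -371.64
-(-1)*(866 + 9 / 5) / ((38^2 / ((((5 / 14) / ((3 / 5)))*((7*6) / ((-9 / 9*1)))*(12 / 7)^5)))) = -1349602560 / 6067327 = -222.44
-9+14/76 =-335/38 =-8.82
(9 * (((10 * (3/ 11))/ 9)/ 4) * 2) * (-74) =-1110/ 11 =-100.91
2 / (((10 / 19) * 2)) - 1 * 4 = -21 / 10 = -2.10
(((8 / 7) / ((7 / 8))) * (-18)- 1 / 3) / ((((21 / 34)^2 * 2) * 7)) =-2025890 / 453789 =-4.46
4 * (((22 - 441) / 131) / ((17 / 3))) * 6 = -30168 / 2227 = -13.55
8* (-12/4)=-24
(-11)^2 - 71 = 50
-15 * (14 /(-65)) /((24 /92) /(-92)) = -14812 /13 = -1139.38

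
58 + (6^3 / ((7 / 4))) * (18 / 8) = 2350 / 7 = 335.71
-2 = -2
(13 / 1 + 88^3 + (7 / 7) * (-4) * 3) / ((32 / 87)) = 59288151 / 32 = 1852754.72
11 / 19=0.58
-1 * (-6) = 6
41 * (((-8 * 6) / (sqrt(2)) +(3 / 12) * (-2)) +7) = 533 / 2-984 * sqrt(2) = -1125.09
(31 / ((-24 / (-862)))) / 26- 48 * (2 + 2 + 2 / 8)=-50287 / 312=-161.18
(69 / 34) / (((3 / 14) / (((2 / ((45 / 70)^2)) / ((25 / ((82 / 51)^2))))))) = 424365088 / 89539425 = 4.74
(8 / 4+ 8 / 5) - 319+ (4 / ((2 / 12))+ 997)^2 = 5210628 / 5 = 1042125.60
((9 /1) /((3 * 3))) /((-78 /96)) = -16 /13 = -1.23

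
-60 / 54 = -10 / 9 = -1.11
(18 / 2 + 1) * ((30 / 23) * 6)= 1800 / 23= 78.26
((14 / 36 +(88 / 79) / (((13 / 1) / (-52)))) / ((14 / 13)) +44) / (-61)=-800773 / 1214388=-0.66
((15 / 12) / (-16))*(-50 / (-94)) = -125 / 3008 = -0.04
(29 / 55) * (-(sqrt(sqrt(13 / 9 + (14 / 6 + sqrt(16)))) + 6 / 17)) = -29 * sqrt(3) * 70^(1 / 4) / 165 - 174 / 935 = -1.07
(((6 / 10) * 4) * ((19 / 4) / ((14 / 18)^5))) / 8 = 3365793 / 672280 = 5.01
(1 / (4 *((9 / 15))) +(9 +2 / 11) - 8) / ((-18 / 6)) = -211 / 396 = -0.53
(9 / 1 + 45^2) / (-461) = -2034 / 461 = -4.41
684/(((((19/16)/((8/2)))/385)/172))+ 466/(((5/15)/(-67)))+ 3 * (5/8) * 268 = 304955433/2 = 152477716.50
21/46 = 0.46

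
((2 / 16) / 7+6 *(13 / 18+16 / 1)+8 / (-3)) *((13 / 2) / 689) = 16411 / 17808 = 0.92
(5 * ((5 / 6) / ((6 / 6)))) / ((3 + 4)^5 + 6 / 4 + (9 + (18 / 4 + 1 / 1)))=25 / 100938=0.00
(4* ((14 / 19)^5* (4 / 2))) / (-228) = -1075648 / 141137643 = -0.01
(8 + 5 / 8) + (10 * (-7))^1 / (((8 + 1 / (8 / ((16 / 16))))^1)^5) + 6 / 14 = 117627779263 / 12995255000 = 9.05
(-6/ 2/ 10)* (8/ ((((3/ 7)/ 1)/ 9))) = -252/ 5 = -50.40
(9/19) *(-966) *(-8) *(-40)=-2782080/19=-146425.26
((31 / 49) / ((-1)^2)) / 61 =0.01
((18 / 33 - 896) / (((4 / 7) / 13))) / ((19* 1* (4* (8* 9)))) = -448175 / 120384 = -3.72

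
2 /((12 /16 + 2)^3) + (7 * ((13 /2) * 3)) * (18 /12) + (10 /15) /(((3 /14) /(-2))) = 9517265 /47916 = 198.62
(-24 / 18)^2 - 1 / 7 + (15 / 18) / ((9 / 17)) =1213 / 378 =3.21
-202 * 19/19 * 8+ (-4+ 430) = -1190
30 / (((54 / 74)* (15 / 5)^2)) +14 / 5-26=-7546 / 405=-18.63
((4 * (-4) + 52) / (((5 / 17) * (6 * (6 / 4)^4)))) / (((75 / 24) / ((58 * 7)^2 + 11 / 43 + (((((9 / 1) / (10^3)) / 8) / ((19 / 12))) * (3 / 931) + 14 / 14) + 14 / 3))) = 204625410098970128 / 962668546875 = 212560.61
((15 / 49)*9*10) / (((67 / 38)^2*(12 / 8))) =1299600 / 219961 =5.91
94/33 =2.85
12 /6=2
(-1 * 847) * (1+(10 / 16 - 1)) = -4235 / 8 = -529.38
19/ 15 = 1.27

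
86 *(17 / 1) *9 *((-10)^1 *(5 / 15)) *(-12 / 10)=52632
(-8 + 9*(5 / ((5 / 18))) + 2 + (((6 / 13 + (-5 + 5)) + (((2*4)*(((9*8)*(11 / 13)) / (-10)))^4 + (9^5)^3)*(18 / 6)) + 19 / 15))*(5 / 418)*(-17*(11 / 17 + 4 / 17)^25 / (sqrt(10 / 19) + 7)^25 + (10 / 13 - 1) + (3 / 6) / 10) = -13265196787320416986511312152890152557891492819614881684815776458451737482028716444351336945976182102266631204631601 / 9931996465393731298851655968613397428711194195954183227962185366816369975655104954823725308941307097500 + 9996806518007205338694013592689705106212737671342658300028609636675920665264129638671875*sqrt(190) / 4386601309706469473177028767882251348713078040171151959350247493625191008754555003970728881387401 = -1335602246088.25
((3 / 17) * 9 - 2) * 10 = -70 / 17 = -4.12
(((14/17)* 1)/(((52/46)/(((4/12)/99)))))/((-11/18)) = -322/80223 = -0.00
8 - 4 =4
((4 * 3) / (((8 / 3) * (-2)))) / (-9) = 1 / 4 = 0.25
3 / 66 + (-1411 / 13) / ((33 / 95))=-268051 / 858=-312.41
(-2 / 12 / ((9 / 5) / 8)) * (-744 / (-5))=-992 / 9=-110.22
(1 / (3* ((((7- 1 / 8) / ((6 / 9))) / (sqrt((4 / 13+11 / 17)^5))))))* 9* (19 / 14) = 6767192* sqrt(46631) / 4155636485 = 0.35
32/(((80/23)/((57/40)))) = 1311/100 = 13.11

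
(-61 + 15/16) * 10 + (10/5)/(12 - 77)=-312341/520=-600.66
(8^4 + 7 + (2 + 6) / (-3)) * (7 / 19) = 86107 / 57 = 1510.65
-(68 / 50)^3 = -39304 / 15625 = -2.52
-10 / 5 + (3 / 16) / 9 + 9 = 337 / 48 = 7.02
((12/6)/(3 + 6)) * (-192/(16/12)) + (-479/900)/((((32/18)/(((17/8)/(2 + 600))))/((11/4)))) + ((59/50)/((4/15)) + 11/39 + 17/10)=-30768101347/1202073600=-25.60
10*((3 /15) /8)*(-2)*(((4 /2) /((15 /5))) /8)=-0.04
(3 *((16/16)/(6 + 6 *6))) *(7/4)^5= 1.17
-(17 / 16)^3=-4913 / 4096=-1.20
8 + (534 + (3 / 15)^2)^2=285206.72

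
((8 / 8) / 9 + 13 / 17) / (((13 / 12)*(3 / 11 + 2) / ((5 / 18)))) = 2948 / 29835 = 0.10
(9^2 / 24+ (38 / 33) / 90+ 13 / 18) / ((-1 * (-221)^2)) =-48827 / 580231080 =-0.00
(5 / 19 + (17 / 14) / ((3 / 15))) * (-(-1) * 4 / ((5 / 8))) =5392 / 133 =40.54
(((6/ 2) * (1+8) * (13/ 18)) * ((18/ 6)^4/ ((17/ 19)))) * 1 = 60021/ 34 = 1765.32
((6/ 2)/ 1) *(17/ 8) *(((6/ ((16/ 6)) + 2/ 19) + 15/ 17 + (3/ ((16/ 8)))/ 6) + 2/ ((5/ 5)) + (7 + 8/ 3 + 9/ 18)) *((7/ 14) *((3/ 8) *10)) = 227535/ 1216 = 187.12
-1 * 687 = -687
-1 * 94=-94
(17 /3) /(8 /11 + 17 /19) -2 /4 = 6089 /2034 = 2.99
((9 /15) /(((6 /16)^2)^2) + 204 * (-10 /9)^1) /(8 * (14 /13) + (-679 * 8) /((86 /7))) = 3703934 /8178975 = 0.45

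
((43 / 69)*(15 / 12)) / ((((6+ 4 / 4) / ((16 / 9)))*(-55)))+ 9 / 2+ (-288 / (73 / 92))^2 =67140995140105 / 509633586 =131743.66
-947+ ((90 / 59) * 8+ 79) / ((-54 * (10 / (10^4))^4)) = -2690500001508571 / 1593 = -1688951664474.93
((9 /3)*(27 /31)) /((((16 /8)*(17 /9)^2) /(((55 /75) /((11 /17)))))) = 2187 /5270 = 0.41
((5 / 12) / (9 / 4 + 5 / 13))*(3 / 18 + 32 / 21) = 4615 / 17262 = 0.27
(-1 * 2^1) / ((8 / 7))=-7 / 4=-1.75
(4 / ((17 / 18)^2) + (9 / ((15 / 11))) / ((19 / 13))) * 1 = 247101 / 27455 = 9.00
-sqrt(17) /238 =-0.02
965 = 965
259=259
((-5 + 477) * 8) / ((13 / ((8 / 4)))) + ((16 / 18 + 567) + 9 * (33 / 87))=3909502 / 3393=1152.23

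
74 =74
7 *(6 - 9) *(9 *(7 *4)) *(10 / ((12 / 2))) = -8820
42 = 42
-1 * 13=-13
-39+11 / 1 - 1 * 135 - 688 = -851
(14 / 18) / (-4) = -7 / 36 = -0.19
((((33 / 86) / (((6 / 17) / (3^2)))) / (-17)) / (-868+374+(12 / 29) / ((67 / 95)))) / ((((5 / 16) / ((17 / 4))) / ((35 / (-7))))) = -3270069 / 41224186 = -0.08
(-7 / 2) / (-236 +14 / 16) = 28 / 1881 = 0.01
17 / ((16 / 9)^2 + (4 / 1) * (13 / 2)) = 1377 / 2362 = 0.58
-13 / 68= -0.19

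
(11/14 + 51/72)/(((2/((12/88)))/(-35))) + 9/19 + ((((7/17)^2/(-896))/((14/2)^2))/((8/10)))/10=-1338546481/432954368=-3.09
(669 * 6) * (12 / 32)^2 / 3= 6021 / 32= 188.16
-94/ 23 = -4.09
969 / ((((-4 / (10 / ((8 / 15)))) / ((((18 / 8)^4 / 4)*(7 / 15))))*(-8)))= 222516315 / 131072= 1697.66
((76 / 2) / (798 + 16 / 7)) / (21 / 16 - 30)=-2128 / 1285659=-0.00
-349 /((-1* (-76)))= -349 /76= -4.59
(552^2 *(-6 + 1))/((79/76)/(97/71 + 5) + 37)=-52335959040/1276633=-40995.30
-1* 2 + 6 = 4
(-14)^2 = 196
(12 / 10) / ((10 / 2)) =0.24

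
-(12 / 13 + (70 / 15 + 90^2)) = -316118 / 39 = -8105.59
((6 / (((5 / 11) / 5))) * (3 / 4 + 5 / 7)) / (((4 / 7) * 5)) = 1353 / 40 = 33.82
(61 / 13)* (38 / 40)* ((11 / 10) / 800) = 12749 / 2080000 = 0.01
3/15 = 1/5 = 0.20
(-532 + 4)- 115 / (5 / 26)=-1126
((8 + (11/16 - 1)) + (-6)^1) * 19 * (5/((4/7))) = 17955/64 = 280.55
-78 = -78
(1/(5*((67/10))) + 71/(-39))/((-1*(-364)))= -4679/951132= -0.00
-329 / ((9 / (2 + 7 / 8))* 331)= -7567 / 23832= -0.32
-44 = -44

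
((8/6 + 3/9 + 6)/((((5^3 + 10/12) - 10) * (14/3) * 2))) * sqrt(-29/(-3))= 23 * sqrt(87)/9730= 0.02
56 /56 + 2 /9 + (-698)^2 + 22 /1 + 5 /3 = 4385060 /9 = 487228.89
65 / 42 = 1.55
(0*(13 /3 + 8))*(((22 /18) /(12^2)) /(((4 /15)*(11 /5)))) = 0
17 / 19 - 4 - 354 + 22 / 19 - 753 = -21070 / 19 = -1108.95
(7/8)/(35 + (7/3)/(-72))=27/1079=0.03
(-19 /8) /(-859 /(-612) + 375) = -0.01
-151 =-151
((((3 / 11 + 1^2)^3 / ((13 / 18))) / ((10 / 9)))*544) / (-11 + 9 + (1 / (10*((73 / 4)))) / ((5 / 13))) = -1838864160 / 2612753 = -703.80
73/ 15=4.87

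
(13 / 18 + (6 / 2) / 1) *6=22.33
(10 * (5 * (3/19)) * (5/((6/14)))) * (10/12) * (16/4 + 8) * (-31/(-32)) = 135625/152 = 892.27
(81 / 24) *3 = 10.12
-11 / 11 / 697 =-1 / 697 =-0.00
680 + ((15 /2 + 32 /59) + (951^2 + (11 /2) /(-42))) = 4485620645 /4956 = 905088.91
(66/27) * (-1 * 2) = -44/9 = -4.89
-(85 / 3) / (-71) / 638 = 85 / 135894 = 0.00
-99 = -99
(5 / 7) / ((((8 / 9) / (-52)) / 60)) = -17550 / 7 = -2507.14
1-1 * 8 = -7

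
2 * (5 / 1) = 10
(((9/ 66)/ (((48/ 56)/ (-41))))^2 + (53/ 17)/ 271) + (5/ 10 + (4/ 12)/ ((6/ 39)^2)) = 1528942673/ 26757456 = 57.14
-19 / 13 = -1.46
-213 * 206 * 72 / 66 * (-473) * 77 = 1743360696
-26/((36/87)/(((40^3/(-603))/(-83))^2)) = -772096000000/7514707203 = -102.74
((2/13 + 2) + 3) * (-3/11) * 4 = -804/143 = -5.62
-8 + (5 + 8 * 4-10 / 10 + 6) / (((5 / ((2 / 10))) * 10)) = -7.83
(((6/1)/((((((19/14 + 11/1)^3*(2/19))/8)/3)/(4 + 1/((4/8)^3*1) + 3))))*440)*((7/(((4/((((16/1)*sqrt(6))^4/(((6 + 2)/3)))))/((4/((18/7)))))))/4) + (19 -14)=2881065381.39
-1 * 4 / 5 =-4 / 5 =-0.80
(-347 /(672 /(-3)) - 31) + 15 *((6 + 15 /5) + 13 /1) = 67323 /224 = 300.55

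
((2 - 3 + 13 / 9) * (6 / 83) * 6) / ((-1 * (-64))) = 1 / 332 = 0.00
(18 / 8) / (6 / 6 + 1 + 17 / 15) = 135 / 188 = 0.72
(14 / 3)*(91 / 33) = 1274 / 99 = 12.87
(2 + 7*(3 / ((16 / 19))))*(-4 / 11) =-431 / 44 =-9.80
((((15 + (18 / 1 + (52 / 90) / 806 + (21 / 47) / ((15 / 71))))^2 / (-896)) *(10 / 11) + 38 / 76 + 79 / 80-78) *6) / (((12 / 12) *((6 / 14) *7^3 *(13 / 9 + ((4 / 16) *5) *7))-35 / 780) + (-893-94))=-389378506538411 / 426896442504000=-0.91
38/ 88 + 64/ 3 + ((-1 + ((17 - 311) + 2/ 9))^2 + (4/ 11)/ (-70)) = 86915.70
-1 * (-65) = 65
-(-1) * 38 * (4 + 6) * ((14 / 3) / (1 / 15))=26600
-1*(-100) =100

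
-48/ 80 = -3/ 5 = -0.60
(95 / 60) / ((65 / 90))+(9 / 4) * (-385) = -44931 / 52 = -864.06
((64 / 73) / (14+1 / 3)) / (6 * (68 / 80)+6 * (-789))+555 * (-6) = -164768590450 / 49480057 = -3330.00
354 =354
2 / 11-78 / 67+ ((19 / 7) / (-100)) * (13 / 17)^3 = -2520672991 / 2534616700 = -0.99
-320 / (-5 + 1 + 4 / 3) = 120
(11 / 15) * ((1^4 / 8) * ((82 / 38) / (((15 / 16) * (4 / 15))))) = 451 / 570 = 0.79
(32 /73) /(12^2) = 2 /657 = 0.00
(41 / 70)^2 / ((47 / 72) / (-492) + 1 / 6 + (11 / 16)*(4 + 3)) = 0.07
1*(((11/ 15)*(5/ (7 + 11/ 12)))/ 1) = 44/ 95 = 0.46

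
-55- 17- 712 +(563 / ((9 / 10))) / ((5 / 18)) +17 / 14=20569 / 14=1469.21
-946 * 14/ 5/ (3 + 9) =-3311/ 15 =-220.73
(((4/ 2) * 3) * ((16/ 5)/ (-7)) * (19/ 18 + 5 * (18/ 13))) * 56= -238976/ 195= -1225.52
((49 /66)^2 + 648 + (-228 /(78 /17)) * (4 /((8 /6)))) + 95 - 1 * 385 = 209.47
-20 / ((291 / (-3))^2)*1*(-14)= 280 / 9409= 0.03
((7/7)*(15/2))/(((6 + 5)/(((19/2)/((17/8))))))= 570/187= 3.05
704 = 704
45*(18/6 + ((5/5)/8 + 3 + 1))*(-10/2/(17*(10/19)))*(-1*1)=48735/272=179.17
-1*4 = -4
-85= -85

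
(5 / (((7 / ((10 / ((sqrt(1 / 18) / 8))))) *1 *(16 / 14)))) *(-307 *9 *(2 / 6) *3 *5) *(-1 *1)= 2072250 *sqrt(2)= 2930604.05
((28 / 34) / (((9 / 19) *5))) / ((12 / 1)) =133 / 4590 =0.03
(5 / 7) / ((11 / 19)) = 95 / 77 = 1.23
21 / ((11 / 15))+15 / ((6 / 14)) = 700 / 11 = 63.64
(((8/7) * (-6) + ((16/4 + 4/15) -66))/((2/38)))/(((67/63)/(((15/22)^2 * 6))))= -27709695/8107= -3418.00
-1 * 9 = -9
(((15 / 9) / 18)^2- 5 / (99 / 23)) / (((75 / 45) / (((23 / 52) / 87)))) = -13087 / 3720816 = -0.00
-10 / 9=-1.11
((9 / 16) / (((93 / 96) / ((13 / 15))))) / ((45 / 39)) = 338 / 775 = 0.44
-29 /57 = -0.51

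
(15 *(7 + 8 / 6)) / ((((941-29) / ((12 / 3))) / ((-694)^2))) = 15051125 / 57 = 264054.82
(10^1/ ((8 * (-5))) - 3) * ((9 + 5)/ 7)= -13/ 2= -6.50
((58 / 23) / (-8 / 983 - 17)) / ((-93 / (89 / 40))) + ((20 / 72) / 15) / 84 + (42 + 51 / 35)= 783340245607 / 18024018264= 43.46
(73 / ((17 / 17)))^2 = 5329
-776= -776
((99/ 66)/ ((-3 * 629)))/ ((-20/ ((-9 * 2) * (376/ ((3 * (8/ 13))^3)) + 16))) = -101723/ 2415360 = -0.04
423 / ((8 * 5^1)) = 10.58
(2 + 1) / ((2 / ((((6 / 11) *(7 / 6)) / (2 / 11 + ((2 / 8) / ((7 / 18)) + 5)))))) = 49 / 299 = 0.16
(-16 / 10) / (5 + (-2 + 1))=-2 / 5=-0.40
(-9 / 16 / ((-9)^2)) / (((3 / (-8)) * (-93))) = -1 / 5022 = -0.00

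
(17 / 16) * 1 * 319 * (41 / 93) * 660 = 12228865 / 124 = 98619.88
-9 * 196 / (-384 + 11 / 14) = 4.60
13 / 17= 0.76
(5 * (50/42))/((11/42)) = 250/11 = 22.73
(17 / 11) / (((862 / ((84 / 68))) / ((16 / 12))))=14 / 4741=0.00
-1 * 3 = -3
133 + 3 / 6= 267 / 2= 133.50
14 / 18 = 7 / 9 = 0.78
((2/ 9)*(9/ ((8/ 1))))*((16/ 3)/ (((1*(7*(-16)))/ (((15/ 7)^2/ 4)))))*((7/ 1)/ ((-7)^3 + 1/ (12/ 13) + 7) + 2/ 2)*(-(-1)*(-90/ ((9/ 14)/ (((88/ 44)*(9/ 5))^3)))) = 87.40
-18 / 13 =-1.38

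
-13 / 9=-1.44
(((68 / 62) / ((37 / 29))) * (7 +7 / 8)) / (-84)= -1479 / 18352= -0.08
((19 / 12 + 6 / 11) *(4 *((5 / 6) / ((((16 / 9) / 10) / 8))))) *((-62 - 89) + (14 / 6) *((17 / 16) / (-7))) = -51036625 / 1056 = -48330.14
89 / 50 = 1.78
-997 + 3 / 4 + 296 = -2801 / 4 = -700.25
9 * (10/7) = 90/7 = 12.86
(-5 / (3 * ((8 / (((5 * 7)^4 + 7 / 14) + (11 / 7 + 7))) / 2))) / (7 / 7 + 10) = -35014795 / 616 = -56842.20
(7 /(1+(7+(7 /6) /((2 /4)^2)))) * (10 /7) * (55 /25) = 33 /19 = 1.74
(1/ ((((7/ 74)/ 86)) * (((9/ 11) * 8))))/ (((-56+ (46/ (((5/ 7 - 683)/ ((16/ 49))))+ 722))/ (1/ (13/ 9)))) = 10448097/ 72361172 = 0.14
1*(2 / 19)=2 / 19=0.11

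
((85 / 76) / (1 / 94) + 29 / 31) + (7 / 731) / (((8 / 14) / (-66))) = 104.96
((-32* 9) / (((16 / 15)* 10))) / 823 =-27 / 823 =-0.03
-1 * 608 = -608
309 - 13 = 296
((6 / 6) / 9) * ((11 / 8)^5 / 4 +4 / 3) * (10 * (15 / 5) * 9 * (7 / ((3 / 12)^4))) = 35260435 / 256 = 137736.07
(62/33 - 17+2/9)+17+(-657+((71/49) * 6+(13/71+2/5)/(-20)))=-22257665257/34442100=-646.23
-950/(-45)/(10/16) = 304/9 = 33.78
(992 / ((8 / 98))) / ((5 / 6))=72912 / 5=14582.40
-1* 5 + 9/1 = 4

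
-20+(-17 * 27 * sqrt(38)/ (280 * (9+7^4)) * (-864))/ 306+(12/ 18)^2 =-176/ 9+81 * sqrt(38)/ 42175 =-19.54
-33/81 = -11/27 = -0.41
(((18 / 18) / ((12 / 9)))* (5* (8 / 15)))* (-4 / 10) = -4 / 5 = -0.80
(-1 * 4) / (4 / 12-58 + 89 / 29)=174 / 2375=0.07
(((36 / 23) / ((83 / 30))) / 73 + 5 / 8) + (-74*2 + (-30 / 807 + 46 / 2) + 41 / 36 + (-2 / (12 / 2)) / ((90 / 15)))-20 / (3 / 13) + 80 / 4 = -170929856647 / 899688792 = -189.99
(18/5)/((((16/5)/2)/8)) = 18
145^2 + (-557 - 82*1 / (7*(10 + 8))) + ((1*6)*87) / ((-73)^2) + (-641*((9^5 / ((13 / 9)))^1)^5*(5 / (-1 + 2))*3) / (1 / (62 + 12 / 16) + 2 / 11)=-17991109770302824924114184835640071782611 / 3240980210286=-5551132251040558220599744000.00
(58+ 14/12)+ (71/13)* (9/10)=12496/195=64.08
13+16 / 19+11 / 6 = 1787 / 114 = 15.68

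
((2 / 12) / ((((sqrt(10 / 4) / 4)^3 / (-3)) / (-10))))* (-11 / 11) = -128* sqrt(10) / 5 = -80.95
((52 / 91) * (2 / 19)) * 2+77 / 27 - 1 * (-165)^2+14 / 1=-97704028 / 3591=-27208.03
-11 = -11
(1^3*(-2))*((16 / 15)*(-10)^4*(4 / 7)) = -256000 / 21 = -12190.48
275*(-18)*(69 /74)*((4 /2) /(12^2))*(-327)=6204825 /296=20962.25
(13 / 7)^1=13 / 7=1.86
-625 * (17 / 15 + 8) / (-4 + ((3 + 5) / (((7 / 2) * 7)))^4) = 98722217125 / 68981004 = 1431.15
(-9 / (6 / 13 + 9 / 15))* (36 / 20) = -351 / 23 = -15.26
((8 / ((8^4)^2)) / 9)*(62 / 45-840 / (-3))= 6331 / 424673280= 0.00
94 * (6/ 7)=564/ 7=80.57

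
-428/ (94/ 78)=-16692/ 47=-355.15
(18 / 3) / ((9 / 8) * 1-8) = -48 / 55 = -0.87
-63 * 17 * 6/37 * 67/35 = -61506/185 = -332.46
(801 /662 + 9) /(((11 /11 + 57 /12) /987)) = 13342266 /7613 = 1752.56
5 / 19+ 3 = 62 / 19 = 3.26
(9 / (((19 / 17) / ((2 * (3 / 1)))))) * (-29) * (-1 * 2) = 2802.32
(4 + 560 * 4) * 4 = 8976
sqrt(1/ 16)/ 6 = 1/ 24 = 0.04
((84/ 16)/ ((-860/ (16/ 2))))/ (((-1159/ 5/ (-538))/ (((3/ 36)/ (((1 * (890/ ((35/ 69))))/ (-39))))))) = 171353/ 816130712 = 0.00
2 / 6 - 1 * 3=-8 / 3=-2.67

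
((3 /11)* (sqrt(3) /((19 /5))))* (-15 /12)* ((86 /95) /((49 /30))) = -9675* sqrt(3) /194579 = -0.09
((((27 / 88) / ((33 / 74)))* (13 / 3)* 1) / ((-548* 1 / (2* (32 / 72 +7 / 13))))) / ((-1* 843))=4255 / 335385864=0.00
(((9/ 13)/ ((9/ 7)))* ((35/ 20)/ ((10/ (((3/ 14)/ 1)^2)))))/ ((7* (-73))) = -9/ 1062880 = -0.00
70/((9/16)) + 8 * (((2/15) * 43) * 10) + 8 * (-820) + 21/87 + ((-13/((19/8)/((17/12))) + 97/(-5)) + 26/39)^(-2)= -88894910557180/14873711661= -5976.65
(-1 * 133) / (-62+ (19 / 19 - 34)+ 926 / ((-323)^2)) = 13875757 / 9910329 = 1.40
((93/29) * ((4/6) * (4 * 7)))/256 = 217/928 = 0.23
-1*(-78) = 78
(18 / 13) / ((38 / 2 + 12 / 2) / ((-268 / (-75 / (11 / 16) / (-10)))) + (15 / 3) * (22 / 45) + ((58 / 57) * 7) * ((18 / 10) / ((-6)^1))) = -11342430 / 5816447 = -1.95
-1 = -1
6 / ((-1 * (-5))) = 6 / 5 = 1.20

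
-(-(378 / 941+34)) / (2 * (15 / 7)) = 8.03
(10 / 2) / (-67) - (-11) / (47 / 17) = 12294 / 3149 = 3.90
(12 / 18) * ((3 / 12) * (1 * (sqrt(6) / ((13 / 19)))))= 19 * sqrt(6) / 78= 0.60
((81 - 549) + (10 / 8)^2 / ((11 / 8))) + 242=-4947 / 22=-224.86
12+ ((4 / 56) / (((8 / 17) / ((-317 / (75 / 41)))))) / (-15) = 1732949 / 126000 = 13.75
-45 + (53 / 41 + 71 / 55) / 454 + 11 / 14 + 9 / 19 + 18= -3504101737 / 136161410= -25.73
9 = 9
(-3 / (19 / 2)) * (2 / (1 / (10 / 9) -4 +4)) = -40 / 57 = -0.70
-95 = -95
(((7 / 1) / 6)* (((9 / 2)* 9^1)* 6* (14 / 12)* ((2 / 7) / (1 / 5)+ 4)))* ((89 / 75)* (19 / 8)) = 2024127 / 400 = 5060.32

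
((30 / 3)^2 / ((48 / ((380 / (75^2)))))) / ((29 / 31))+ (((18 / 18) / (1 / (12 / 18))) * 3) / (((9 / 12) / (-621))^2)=5368123309 / 3915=1371168.15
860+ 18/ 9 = 862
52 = 52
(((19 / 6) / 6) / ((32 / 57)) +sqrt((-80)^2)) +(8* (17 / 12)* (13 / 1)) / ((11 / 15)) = 1190531 / 4224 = 281.85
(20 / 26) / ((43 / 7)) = 70 / 559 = 0.13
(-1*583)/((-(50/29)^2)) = 490303/2500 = 196.12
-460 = -460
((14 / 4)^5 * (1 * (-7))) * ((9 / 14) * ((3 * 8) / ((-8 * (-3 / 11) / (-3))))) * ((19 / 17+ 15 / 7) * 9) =622533681 / 272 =2288726.77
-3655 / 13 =-281.15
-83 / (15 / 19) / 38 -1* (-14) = 337 / 30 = 11.23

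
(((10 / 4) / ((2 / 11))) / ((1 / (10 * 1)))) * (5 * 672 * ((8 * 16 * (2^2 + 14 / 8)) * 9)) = 3060288000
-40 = -40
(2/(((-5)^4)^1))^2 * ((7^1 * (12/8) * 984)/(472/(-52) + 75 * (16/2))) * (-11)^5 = -43263452232/1500390625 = -28.83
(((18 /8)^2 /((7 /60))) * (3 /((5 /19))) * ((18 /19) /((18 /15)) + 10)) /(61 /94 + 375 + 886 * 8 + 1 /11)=77263065 /108045098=0.72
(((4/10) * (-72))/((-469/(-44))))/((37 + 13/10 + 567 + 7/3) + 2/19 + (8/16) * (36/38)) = -722304/162593389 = -0.00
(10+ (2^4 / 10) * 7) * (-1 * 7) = -742 / 5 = -148.40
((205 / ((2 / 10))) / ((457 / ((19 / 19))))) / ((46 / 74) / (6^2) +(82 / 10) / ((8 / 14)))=3413250 / 21864251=0.16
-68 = -68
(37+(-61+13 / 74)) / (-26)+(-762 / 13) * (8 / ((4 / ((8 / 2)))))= -69265 / 148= -468.01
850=850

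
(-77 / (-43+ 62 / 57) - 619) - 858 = -3524164 / 2389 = -1475.16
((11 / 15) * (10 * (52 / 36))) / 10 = 143 / 135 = 1.06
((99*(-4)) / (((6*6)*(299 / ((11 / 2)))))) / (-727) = 121 / 434746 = 0.00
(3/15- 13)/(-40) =8/25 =0.32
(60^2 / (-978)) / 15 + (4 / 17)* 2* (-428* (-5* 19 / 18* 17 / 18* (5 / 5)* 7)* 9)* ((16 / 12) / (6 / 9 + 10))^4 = 11413945 / 751104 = 15.20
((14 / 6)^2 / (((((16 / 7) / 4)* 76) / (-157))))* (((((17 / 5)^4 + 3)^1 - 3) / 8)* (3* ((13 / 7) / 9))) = -8352851689 / 41040000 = -203.53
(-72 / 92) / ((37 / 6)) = -108 / 851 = -0.13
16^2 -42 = 214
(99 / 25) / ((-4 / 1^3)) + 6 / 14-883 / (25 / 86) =-2126657 / 700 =-3038.08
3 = 3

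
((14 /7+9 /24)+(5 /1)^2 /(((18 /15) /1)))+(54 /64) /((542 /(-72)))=75109 /3252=23.10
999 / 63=111 / 7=15.86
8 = 8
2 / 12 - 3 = -17 / 6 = -2.83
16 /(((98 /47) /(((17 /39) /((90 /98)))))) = 6392 /1755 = 3.64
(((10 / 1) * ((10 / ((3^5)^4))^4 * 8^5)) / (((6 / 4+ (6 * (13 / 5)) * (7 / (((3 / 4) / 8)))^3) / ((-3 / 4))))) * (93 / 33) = -253952000000 / 35194661903797512399306547760438149872649148919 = -0.00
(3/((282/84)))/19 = 42/893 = 0.05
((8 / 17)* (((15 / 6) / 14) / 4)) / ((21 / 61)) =305 / 4998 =0.06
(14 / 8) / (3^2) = 0.19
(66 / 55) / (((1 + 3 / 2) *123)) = 4 / 1025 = 0.00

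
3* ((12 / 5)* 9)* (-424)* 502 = -68962752 / 5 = -13792550.40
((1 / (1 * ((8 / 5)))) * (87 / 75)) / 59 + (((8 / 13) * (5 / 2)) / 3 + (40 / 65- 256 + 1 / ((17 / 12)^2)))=-6765896981 / 26599560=-254.36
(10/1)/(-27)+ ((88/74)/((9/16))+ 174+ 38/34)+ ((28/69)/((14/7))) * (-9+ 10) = 69162905/390609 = 177.06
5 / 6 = 0.83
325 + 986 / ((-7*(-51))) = 6883 / 21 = 327.76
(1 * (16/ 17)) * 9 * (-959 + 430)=-76176/ 17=-4480.94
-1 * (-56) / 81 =56 / 81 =0.69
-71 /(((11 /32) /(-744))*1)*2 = 307339.64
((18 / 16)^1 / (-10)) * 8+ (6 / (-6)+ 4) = 21 / 10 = 2.10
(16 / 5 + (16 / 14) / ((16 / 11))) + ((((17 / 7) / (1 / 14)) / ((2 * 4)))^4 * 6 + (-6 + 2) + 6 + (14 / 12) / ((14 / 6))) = 8798761 / 4480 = 1964.01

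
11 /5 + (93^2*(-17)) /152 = -733493 /760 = -965.12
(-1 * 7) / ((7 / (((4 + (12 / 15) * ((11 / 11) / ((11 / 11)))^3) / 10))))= -12 / 25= -0.48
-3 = -3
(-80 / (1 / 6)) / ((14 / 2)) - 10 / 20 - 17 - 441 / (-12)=-1381 / 28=-49.32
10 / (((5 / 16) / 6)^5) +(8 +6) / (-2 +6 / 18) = 16307448702 / 625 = 26091917.92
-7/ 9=-0.78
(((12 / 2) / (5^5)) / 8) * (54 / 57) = 0.00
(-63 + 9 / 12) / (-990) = 83 / 1320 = 0.06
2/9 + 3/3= 11/9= 1.22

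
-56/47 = -1.19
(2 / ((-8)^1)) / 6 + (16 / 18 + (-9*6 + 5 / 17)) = -64699 / 1224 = -52.86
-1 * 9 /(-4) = 9 /4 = 2.25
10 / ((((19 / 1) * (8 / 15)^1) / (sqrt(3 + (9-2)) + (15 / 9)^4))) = 10.74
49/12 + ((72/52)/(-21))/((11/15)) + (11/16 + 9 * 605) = 261846269/48048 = 5449.68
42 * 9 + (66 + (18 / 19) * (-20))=8076 / 19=425.05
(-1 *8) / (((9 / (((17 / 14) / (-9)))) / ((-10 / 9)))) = -680 / 5103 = -0.13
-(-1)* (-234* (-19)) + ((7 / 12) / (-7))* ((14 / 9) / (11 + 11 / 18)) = 2787635 / 627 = 4445.99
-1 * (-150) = 150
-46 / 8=-23 / 4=-5.75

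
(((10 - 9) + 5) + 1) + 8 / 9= 7.89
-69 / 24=-23 / 8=-2.88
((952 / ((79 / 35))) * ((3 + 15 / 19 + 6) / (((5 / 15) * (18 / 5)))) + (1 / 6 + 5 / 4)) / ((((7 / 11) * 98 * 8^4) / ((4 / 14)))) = 682007887 / 177138941952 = 0.00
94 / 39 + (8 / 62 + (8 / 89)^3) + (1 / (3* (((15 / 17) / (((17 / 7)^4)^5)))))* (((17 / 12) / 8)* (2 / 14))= 333697999069902722601493682396828363 / 685516090725542490544967971680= 486783.61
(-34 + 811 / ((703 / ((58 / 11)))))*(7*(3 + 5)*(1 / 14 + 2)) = -25042544 / 7733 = -3238.40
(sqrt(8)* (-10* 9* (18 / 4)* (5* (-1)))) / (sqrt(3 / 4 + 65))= 8100* sqrt(526) / 263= 706.35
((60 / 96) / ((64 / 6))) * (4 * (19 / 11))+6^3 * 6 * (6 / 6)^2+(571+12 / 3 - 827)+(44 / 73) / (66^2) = 1044.40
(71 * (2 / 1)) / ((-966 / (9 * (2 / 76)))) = -0.03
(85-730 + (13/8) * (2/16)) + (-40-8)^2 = 106189/64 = 1659.20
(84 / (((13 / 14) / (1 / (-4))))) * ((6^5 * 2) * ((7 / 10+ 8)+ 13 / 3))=-4584011.82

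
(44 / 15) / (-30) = -0.10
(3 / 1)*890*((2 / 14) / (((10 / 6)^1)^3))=14418 / 175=82.39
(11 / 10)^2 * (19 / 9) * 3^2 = 2299 / 100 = 22.99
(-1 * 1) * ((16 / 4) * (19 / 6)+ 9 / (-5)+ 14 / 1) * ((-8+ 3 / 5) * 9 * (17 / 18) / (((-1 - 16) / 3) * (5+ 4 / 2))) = -13801 / 350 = -39.43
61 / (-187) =-61 / 187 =-0.33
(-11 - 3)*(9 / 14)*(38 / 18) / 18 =-19 / 18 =-1.06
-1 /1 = -1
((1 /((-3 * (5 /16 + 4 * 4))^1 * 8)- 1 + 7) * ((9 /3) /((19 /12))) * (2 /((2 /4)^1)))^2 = 5645418496 /2732409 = 2066.10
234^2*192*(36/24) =15769728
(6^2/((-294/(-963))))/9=642/49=13.10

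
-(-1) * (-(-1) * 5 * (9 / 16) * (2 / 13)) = 45 / 104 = 0.43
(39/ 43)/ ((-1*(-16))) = 39/ 688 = 0.06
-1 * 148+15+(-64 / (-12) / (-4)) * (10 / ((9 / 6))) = -1277 / 9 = -141.89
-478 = -478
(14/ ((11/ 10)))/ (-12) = -35/ 33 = -1.06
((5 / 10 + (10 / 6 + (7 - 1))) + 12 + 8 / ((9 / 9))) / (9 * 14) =169 / 756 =0.22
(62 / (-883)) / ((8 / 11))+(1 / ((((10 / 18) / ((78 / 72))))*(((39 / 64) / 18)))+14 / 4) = 1077321 / 17660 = 61.00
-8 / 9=-0.89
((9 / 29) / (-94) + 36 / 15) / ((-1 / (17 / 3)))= -185113 / 13630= -13.58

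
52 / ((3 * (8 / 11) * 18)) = 143 / 108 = 1.32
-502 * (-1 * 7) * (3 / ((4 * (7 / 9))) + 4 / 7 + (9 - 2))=59989 / 2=29994.50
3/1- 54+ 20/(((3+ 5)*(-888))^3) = -4571082326021/89629065216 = -51.00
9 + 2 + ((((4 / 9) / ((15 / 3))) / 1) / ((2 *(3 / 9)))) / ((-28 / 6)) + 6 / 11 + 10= 8284 / 385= 21.52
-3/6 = -1/2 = -0.50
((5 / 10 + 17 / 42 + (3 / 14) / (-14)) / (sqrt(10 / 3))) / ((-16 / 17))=-8891 * sqrt(30) / 94080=-0.52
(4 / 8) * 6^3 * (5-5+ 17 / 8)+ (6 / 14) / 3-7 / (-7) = 3229 / 14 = 230.64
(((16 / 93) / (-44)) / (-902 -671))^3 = 64 / 4166899912764642339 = 0.00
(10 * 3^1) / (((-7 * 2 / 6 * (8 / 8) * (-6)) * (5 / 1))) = 3 / 7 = 0.43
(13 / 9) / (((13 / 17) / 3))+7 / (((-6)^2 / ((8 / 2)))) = 6.44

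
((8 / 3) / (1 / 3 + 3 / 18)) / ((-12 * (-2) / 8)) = 16 / 9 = 1.78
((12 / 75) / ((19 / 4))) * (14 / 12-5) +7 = 9791 / 1425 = 6.87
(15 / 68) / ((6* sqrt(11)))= 5* sqrt(11) / 1496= 0.01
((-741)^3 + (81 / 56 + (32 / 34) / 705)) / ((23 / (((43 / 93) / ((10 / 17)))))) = -11742191079995197 / 844477200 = -13904686.92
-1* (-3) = 3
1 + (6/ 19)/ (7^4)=45625/ 45619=1.00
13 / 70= 0.19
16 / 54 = 8 / 27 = 0.30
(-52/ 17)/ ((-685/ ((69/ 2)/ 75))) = 598/ 291125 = 0.00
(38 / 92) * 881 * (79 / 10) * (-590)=-78020479 / 46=-1696097.37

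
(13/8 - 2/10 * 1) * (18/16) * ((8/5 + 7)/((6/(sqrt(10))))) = 7353 * sqrt(10)/3200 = 7.27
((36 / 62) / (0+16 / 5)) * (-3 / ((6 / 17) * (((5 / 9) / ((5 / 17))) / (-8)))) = 405 / 62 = 6.53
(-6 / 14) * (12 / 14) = -18 / 49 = -0.37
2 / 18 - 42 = -377 / 9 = -41.89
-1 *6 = -6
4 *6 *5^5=75000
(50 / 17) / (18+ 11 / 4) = 200 / 1411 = 0.14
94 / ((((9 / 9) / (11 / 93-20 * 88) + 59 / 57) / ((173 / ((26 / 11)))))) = 834406984653 / 125465210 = 6650.50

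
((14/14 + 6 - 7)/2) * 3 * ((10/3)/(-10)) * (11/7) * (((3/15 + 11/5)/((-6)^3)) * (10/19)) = 0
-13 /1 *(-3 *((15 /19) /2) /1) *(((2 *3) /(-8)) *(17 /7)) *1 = -29835 /1064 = -28.04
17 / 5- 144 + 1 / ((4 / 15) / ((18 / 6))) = -2587 / 20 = -129.35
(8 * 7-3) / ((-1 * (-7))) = 53 / 7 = 7.57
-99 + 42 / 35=-97.80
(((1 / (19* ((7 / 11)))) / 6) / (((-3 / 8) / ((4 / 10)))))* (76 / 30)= -176 / 4725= -0.04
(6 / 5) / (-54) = -1 / 45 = -0.02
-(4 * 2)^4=-4096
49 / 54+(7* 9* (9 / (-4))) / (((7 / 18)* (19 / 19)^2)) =-9817 / 27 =-363.59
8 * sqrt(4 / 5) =16 * sqrt(5) / 5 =7.16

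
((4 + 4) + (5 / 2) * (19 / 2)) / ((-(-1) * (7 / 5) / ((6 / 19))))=1905 / 266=7.16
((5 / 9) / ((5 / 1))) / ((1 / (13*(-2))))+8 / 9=-2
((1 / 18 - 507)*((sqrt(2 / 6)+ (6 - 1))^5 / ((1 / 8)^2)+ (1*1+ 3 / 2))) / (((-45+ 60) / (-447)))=251267401600*sqrt(3) / 243+ 1110336396625 / 324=5217943223.56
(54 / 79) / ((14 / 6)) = 162 / 553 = 0.29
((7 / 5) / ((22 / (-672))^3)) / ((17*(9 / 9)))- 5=-266097067 / 113135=-2352.03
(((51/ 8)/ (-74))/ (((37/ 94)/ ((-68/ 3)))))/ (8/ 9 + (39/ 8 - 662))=-488988/ 64683881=-0.01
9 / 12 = 3 / 4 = 0.75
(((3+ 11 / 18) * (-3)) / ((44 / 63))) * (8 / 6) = -455 / 22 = -20.68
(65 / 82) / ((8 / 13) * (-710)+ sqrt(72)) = -299975 / 165282439 - 32955 * sqrt(2) / 1322259512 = -0.00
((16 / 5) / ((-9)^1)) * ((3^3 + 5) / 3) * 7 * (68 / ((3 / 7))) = -1705984 / 405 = -4212.31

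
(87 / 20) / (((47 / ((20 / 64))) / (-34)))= -1479 / 1504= -0.98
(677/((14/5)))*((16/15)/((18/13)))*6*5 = 352040/63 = 5587.94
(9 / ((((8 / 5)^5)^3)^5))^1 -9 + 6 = -3.00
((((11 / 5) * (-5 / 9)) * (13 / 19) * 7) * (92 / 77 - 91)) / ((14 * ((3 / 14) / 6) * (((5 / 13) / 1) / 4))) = 623272 / 57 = 10934.60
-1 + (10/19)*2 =1/19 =0.05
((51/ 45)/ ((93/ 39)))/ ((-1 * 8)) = -221/ 3720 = -0.06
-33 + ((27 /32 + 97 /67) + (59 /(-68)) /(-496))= -30.71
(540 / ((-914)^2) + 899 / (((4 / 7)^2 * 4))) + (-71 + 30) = 8651996163 / 13366336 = 647.30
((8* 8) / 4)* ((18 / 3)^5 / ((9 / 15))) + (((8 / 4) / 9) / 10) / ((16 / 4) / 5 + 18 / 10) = 24261121 / 117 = 207360.01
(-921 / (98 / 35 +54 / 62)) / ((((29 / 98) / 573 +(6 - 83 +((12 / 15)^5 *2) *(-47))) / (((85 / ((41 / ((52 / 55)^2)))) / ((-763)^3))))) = -4700148417900000 / 484076680671203556521123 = -0.00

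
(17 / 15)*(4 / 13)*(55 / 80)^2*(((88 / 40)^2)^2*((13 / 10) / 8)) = 30116537 / 48000000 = 0.63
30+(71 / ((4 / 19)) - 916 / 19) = 24247 / 76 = 319.04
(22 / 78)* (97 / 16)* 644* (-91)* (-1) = 1202509 / 12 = 100209.08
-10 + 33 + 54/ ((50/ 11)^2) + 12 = 47017/ 1250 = 37.61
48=48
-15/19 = -0.79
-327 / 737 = -0.44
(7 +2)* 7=63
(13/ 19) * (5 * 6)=390/ 19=20.53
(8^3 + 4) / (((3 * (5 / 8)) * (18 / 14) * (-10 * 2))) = -2408 / 225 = -10.70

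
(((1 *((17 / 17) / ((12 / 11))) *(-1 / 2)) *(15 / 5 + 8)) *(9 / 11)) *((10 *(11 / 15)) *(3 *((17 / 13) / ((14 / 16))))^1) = -12342 / 91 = -135.63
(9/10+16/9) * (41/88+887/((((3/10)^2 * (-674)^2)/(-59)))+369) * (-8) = -7981218080993/1011899790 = -7887.36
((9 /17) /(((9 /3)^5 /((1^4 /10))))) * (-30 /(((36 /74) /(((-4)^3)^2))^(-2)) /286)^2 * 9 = 98415 /22923329524157295011823616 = 0.00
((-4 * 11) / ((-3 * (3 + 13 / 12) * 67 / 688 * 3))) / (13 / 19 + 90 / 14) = 2432 / 1407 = 1.73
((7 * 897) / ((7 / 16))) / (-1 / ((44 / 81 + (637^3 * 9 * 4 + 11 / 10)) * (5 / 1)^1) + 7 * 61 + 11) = 173353914440653 / 5290483174819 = 32.77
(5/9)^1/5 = 1/9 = 0.11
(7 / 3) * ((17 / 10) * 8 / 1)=476 / 15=31.73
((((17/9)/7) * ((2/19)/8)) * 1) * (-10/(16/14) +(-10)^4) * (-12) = -679405/1596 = -425.69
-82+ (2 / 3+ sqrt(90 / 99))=-244 / 3+ sqrt(110) / 11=-80.38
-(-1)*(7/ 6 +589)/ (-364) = -3541/ 2184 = -1.62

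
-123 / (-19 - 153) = 0.72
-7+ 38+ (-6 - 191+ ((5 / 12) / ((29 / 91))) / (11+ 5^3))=-7855993 / 47328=-165.99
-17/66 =-0.26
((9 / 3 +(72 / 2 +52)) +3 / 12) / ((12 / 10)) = 1825 / 24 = 76.04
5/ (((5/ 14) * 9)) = 14/ 9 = 1.56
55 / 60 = 11 / 12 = 0.92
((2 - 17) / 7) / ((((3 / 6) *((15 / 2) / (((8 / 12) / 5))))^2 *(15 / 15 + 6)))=-64 / 165375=-0.00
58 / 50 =29 / 25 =1.16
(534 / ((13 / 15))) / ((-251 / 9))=-72090 / 3263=-22.09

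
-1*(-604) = 604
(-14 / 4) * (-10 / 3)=35 / 3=11.67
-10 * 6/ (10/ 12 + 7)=-360/ 47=-7.66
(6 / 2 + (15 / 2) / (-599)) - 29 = -31163 / 1198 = -26.01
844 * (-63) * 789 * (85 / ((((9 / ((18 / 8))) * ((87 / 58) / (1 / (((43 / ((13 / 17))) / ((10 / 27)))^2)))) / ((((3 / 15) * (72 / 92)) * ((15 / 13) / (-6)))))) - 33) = 9008041133285684 / 6506631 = 1384440140.11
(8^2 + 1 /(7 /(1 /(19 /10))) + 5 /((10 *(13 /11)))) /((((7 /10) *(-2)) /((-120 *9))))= 602194500 /12103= 49755.80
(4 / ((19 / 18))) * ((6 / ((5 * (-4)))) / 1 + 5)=1692 / 95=17.81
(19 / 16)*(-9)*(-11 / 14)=1881 / 224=8.40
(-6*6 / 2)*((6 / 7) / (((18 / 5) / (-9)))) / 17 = 270 / 119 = 2.27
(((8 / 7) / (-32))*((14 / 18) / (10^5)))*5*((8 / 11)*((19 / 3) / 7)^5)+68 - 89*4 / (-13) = 95.38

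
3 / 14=0.21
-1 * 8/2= -4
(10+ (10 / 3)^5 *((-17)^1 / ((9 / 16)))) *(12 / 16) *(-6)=13589065 / 243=55922.08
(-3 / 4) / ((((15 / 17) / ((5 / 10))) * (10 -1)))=-17 / 360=-0.05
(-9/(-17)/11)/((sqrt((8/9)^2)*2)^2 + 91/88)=5832/508283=0.01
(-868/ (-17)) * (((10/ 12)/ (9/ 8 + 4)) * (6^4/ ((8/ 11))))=10311840/ 697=14794.61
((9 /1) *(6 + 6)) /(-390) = -18 /65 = -0.28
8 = 8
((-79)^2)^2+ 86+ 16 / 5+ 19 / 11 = 2142259456 / 55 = 38950171.93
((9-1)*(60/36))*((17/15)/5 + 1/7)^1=1552/315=4.93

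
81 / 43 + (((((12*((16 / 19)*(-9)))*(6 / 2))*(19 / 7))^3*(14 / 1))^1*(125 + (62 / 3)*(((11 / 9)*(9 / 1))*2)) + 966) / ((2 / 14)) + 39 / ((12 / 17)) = -27779968459258051 / 1204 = -23073063504367.15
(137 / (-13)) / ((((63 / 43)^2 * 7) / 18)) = -506626 / 40131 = -12.62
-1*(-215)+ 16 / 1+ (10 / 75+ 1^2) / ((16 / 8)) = 6947 / 30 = 231.57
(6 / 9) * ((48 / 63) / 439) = 32 / 27657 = 0.00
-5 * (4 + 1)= -25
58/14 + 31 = 246/7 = 35.14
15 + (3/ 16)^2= 3849/ 256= 15.04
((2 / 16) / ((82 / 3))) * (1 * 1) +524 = 343747 / 656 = 524.00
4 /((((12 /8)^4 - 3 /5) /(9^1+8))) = 320 /21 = 15.24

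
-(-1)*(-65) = -65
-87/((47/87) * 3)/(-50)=2523/2350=1.07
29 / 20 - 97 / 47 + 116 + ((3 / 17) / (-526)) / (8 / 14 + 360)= 611991843191 / 5303857880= 115.39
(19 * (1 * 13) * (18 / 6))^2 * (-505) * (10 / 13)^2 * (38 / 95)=-65629800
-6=-6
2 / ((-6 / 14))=-14 / 3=-4.67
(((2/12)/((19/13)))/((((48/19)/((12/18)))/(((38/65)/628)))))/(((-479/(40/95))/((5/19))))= -1/154316556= -0.00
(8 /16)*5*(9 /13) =45 /26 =1.73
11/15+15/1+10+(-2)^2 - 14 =236/15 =15.73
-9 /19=-0.47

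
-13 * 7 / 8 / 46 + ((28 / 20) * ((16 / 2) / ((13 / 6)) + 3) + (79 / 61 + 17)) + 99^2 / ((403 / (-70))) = -1674.99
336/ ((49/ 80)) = 548.57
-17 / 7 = -2.43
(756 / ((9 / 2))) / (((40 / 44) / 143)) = 132132 / 5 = 26426.40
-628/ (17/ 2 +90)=-1256/ 197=-6.38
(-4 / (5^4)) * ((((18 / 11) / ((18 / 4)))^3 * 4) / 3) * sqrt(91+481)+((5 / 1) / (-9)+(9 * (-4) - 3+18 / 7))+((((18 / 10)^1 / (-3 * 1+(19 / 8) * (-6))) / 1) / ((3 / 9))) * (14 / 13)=-37.33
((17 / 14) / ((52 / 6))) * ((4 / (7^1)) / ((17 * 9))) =1 / 1911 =0.00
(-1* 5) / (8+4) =-5 / 12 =-0.42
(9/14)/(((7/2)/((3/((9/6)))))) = 18/49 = 0.37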